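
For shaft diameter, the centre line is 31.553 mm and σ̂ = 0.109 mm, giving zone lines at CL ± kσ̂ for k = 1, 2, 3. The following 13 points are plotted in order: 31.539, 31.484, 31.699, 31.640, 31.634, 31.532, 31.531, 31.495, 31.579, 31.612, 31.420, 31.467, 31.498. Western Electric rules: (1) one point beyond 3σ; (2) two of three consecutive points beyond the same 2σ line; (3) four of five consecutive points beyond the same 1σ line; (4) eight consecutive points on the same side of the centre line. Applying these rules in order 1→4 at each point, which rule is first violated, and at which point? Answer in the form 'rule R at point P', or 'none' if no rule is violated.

Zone of each point (C = within 1σ̂, B = 1σ̂–2σ̂, A = 2σ̂–3σ̂, * = beyond 3σ̂; sign = side of CL): 1:-C, 2:-C, 3:+B, 4:+C, 5:+C, 6:-C, 7:-C, 8:-C, 9:+C, 10:+C, 11:-B, 12:-C, 13:-C
No rule fires across all 13 points.

none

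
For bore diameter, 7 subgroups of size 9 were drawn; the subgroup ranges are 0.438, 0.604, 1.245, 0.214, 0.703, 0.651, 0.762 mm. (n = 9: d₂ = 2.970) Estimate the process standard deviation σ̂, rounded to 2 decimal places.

0.22

R̄ = (0.438 + 0.604 + 1.245 + 0.214 + 0.703 + 0.651 + 0.762) / 7 = 0.6596
σ̂ = R̄ / d₂ = 0.6596 / 2.970 = 0.2221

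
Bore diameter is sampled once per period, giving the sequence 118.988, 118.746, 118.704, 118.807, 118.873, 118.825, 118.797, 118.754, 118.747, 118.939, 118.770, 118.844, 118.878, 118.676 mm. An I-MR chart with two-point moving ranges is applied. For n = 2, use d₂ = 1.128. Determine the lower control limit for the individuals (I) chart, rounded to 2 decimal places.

X̄ = (118.988 + 118.746 + 118.704 + 118.807 + 118.873 + 118.825 + 118.797 + 118.754 + 118.747 + 118.939 + 118.770 + 118.844 + 118.878 + 118.676) / 14 = 118.8106
Moving ranges: 0.242, 0.042, 0.103, 0.066, 0.048, 0.028, 0.043, 0.007, 0.192, 0.169, 0.074, 0.034, 0.202; M̄R̄ = 1.2500 / 13 = 0.0962
LCL = X̄ − 3·M̄R̄/d₂ = 118.8106 − 3 × 0.0962 / 1.128 = 118.5548

118.55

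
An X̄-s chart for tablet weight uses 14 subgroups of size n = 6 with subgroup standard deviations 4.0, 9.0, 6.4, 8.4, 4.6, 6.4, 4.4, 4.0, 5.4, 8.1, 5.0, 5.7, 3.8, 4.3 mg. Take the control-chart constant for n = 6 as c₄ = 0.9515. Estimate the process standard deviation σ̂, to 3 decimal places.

5.968

s̄ = (4.0 + 9.0 + 6.4 + 8.4 + 4.6 + 6.4 + 4.4 + 4.0 + 5.4 + 8.1 + 5.0 + 5.7 + 3.8 + 4.3) / 14 = 5.6786
σ̂ = s̄ / c₄ = 5.6786 / 0.9515 = 5.9680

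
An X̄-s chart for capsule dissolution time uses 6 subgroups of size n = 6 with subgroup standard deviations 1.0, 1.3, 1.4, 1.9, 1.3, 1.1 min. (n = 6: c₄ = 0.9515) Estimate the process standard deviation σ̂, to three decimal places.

1.401

s̄ = (1.0 + 1.3 + 1.4 + 1.9 + 1.3 + 1.1) / 6 = 1.3333
σ̂ = s̄ / c₄ = 1.3333 / 0.9515 = 1.4013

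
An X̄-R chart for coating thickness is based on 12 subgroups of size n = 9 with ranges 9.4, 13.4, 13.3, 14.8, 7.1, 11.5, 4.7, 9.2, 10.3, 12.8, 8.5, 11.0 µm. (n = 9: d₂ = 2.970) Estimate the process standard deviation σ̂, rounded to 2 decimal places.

R̄ = (9.4 + 13.4 + 13.3 + 14.8 + 7.1 + 11.5 + 4.7 + 9.2 + 10.3 + 12.8 + 8.5 + 11.0) / 12 = 10.5000
σ̂ = R̄ / d₂ = 10.5000 / 2.970 = 3.5354

3.54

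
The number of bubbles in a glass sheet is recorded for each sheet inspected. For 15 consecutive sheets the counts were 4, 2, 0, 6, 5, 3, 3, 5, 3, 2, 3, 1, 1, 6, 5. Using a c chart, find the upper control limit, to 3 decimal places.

8.689

c̄ = (4 + 2 + 0 + 6 + 5 + 3 + 3 + 5 + 3 + 2 + 3 + 1 + 1 + 6 + 5) / 15 = 49 / 15 = 3.2667
UCL = c̄ + 3√c̄ = 3.2667 + 3 × √3.2667 = 3.2667 + 3 × 1.8074 = 8.6888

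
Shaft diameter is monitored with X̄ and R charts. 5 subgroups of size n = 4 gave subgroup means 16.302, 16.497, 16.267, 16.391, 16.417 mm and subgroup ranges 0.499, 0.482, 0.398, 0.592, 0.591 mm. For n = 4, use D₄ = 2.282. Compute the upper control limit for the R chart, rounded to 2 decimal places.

1.17

R̄ = (0.499 + 0.482 + 0.398 + 0.592 + 0.591) / 5 = 2.5620 / 5 = 0.5124
UCL_R = D₄·R̄ = 2.282 × 0.5124 = 1.1693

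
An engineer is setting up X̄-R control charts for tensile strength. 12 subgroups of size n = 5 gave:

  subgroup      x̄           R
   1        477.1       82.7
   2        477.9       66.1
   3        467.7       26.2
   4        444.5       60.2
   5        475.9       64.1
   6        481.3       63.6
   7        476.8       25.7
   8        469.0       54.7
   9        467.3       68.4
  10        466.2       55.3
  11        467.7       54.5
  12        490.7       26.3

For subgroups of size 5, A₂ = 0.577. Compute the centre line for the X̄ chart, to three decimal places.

471.842

X̄̄ = (477.1 + 477.9 + 467.7 + 444.5 + 475.9 + 481.3 + 476.8 + 469.0 + 467.3 + 466.2 + 467.7 + 490.7) / 12 = 5662.1000 / 12 = 471.8417
CL = X̄̄ = 471.8417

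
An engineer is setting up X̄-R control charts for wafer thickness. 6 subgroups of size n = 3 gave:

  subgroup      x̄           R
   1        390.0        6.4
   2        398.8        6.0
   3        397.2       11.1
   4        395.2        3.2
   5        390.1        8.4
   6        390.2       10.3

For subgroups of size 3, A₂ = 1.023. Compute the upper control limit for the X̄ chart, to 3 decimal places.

X̄̄ = (390.0 + 398.8 + 397.2 + 395.2 + 390.1 + 390.2) / 6 = 2361.5000 / 6 = 393.5833
R̄ = (6.4 + 6.0 + 11.1 + 3.2 + 8.4 + 10.3) / 6 = 45.4000 / 6 = 7.5667
UCL = X̄̄ + A₂·R̄ = 393.5833 + 1.023 × 7.5667 = 401.3240

401.324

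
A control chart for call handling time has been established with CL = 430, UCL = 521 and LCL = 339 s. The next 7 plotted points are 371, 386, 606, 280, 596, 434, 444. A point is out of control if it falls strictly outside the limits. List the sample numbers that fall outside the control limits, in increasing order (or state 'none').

3, 4, 5

Compare each point to [339, 521]: sample 3 = 606 > UCL; sample 4 = 280 < LCL; sample 5 = 596 > UCL.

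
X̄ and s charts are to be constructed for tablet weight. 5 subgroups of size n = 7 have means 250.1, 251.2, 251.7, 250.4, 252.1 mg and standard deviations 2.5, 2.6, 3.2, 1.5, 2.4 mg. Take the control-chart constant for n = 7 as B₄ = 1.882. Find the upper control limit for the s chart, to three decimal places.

s̄ = (2.5 + 2.6 + 3.2 + 1.5 + 2.4) / 5 = 2.4400
UCL_s = B₄·s̄ = 1.882 × 2.4400 = 4.5921

4.592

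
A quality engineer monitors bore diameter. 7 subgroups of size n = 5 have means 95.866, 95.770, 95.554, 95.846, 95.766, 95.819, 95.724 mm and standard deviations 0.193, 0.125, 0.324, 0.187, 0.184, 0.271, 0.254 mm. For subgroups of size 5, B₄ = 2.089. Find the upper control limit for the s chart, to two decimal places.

s̄ = (0.193 + 0.125 + 0.324 + 0.187 + 0.184 + 0.271 + 0.254) / 7 = 0.2197
UCL_s = B₄·s̄ = 2.089 × 0.2197 = 0.4590

0.46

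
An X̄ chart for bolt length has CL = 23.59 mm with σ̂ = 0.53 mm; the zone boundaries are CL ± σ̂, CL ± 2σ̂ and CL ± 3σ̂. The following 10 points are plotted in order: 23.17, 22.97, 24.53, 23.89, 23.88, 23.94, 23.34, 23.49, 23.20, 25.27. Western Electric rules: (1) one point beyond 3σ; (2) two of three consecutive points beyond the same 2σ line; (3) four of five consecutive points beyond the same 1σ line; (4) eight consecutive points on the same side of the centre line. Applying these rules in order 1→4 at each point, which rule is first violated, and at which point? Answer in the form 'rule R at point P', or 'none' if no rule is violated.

rule 1 at point 10

Zone of each point (C = within 1σ̂, B = 1σ̂–2σ̂, A = 2σ̂–3σ̂, * = beyond 3σ̂; sign = side of CL): 1:-C, 2:-B, 3:+B, 4:+C, 5:+C, 6:+C, 7:-C, 8:-C, 9:-C, 10:+*
Rule 1 (one point beyond the 3σ limits) is satisfied at point 10.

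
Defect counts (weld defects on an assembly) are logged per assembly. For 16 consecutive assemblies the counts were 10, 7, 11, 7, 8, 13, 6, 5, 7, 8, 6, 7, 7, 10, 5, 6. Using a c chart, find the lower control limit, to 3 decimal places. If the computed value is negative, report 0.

c̄ = (10 + 7 + 11 + 7 + 8 + 13 + 6 + 5 + 7 + 8 + 6 + 7 + 7 + 10 + 5 + 6) / 16 = 123 / 16 = 7.6875
LCL = c̄ − 3√c̄ = 7.6875 − 3 × 2.7726 = -0.6304 → 0 (cannot be negative)

0.000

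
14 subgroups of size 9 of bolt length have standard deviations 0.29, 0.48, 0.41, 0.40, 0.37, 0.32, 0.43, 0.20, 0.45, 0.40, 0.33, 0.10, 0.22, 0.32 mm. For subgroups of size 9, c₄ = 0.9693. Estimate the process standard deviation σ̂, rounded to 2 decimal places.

0.35

s̄ = (0.29 + 0.48 + 0.41 + 0.40 + 0.37 + 0.32 + 0.43 + 0.20 + 0.45 + 0.40 + 0.33 + 0.10 + 0.22 + 0.32) / 14 = 0.3371
σ̂ = s̄ / c₄ = 0.3371 / 0.9693 = 0.3478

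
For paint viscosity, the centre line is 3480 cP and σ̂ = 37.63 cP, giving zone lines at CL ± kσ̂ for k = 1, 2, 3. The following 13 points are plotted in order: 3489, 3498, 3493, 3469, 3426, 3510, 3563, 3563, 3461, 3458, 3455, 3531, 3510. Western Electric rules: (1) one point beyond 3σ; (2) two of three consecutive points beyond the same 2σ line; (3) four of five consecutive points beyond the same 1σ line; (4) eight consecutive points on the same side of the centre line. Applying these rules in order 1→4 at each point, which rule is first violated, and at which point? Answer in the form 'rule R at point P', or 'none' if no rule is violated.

Zone of each point (C = within 1σ̂, B = 1σ̂–2σ̂, A = 2σ̂–3σ̂, * = beyond 3σ̂; sign = side of CL): 1:+C, 2:+C, 3:+C, 4:-C, 5:-B, 6:+C, 7:+A, 8:+A, 9:-C, 10:-C, 11:-C, 12:+B, 13:+C
Rule 2 (two of three consecutive points beyond the same 2σ limit) is satisfied at point 8.

rule 2 at point 8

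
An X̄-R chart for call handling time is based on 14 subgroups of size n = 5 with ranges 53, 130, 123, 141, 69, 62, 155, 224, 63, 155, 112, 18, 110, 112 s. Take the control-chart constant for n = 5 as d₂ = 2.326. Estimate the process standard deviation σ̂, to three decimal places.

46.892

R̄ = (53 + 130 + 123 + 141 + 69 + 62 + 155 + 224 + 63 + 155 + 112 + 18 + 110 + 112) / 14 = 109.0714
σ̂ = R̄ / d₂ = 109.0714 / 2.326 = 46.8923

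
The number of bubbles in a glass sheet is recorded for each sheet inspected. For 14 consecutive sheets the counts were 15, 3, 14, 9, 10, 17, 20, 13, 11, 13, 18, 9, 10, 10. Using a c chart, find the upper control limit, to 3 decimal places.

22.801

c̄ = (15 + 3 + 14 + 9 + 10 + 17 + 20 + 13 + 11 + 13 + 18 + 9 + 10 + 10) / 14 = 172 / 14 = 12.2857
UCL = c̄ + 3√c̄ = 12.2857 + 3 × √12.2857 = 12.2857 + 3 × 3.5051 = 22.8010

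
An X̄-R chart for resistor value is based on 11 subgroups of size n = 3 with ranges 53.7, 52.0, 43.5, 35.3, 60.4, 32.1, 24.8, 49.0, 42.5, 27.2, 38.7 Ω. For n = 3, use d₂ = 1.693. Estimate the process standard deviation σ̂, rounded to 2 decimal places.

R̄ = (53.7 + 52.0 + 43.5 + 35.3 + 60.4 + 32.1 + 24.8 + 49.0 + 42.5 + 27.2 + 38.7) / 11 = 41.7455
σ̂ = R̄ / d₂ = 41.7455 / 1.693 = 24.6577

24.66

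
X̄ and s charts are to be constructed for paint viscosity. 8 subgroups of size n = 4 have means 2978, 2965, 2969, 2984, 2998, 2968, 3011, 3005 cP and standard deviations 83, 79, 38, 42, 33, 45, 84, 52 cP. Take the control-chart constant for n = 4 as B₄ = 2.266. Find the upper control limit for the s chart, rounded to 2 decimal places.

s̄ = (83 + 79 + 38 + 42 + 33 + 45 + 84 + 52) / 8 = 57.0000
UCL_s = B₄·s̄ = 2.266 × 57.0000 = 129.1620

129.16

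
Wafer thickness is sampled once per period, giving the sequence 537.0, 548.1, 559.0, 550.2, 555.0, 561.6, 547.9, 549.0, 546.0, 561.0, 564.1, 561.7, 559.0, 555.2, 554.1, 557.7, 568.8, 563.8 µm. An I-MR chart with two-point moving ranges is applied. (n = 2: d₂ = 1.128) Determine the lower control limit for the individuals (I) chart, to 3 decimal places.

X̄ = (537.0 + 548.1 + 559.0 + 550.2 + 555.0 + 561.6 + 547.9 + 549.0 + 546.0 + 561.0 + 564.1 + 561.7 + 559.0 + 555.2 + 554.1 + 557.7 + 568.8 + 563.8) / 18 = 555.5111
Moving ranges: 11.1, 10.9, 8.8, 4.8, 6.6, 13.7, 1.1, 3.0, 15.0, 3.1, 2.4, 2.7, 3.8, 1.1, 3.6, 11.1, 5.0; M̄R̄ = 107.8000 / 17 = 6.3412
LCL = X̄ − 3·M̄R̄/d₂ = 555.5111 − 3 × 6.3412 / 1.128 = 538.6463

538.646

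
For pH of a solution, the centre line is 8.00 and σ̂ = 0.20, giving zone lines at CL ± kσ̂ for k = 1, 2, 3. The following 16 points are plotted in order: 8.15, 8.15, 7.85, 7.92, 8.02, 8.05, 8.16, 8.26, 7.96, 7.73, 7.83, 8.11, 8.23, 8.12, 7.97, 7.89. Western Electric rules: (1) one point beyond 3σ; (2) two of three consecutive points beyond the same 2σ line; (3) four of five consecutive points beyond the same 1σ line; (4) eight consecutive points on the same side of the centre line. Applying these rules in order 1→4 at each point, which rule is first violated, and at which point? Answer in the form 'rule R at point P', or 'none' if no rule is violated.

none

Zone of each point (C = within 1σ̂, B = 1σ̂–2σ̂, A = 2σ̂–3σ̂, * = beyond 3σ̂; sign = side of CL): 1:+C, 2:+C, 3:-C, 4:-C, 5:+C, 6:+C, 7:+C, 8:+B, 9:-C, 10:-B, 11:-C, 12:+C, 13:+B, 14:+C, 15:-C, 16:-C
No rule fires across all 16 points.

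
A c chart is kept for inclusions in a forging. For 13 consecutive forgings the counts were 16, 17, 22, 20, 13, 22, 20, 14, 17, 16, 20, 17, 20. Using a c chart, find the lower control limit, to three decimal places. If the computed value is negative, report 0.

5.272

c̄ = (16 + 17 + 22 + 20 + 13 + 22 + 20 + 14 + 17 + 16 + 20 + 17 + 20) / 13 = 234 / 13 = 18.0000
LCL = c̄ − 3√c̄ = 18.0000 − 3 × 4.2426 = 5.2721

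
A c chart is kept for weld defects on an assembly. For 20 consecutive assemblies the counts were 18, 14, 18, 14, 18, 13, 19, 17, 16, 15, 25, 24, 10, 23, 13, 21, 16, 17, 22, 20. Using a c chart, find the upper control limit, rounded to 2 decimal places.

30.25

c̄ = (18 + 14 + 18 + 14 + 18 + 13 + 19 + 17 + 16 + 15 + 25 + 24 + 10 + 23 + 13 + 21 + 16 + 17 + 22 + 20) / 20 = 353 / 20 = 17.6500
UCL = c̄ + 3√c̄ = 17.6500 + 3 × √17.6500 = 17.6500 + 3 × 4.2012 = 30.2536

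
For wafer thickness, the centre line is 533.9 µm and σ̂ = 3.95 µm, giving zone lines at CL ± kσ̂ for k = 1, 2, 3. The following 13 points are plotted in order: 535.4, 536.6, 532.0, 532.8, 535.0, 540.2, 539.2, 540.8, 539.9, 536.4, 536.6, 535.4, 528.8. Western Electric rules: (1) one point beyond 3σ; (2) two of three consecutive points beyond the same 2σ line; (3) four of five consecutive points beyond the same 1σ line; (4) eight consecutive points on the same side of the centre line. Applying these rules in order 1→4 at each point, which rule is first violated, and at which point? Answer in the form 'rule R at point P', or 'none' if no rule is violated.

Zone of each point (C = within 1σ̂, B = 1σ̂–2σ̂, A = 2σ̂–3σ̂, * = beyond 3σ̂; sign = side of CL): 1:+C, 2:+C, 3:-C, 4:-C, 5:+C, 6:+B, 7:+B, 8:+B, 9:+B, 10:+C, 11:+C, 12:+C, 13:-B
Rule 3 (four of five consecutive points beyond the same 1σ limit) is satisfied at point 9.

rule 3 at point 9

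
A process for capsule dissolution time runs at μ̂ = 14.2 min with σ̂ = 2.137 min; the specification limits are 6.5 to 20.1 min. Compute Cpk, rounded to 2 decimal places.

0.92

Cpu = (USL − μ̂) / (3σ̂) = (20.1 − 14.2) / (3 × 2.137) = 0.9203; Cpl = (μ̂ − LSL) / (3σ̂) = (14.2 − 6.5) / (3 × 2.137) = 1.2011; Cpk = min(Cpu, Cpl) = 0.9203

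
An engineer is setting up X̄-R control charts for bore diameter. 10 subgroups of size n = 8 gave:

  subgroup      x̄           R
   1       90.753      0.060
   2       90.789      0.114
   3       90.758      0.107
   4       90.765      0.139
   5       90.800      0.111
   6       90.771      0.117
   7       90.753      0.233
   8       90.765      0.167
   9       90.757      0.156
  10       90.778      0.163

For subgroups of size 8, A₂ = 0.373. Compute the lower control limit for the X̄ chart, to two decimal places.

X̄̄ = (90.753 + 90.789 + 90.758 + 90.765 + 90.800 + 90.771 + 90.753 + 90.765 + 90.757 + 90.778) / 10 = 907.6890 / 10 = 90.7689
R̄ = (0.060 + 0.114 + 0.107 + 0.139 + 0.111 + 0.117 + 0.233 + 0.167 + 0.156 + 0.163) / 10 = 1.3670 / 10 = 0.1367
LCL = X̄̄ − A₂·R̄ = 90.7689 − 0.373 × 0.1367 = 90.7179

90.72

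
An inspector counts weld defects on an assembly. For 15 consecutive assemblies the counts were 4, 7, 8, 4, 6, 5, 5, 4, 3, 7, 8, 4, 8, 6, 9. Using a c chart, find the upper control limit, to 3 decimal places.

c̄ = (4 + 7 + 8 + 4 + 6 + 5 + 5 + 4 + 3 + 7 + 8 + 4 + 8 + 6 + 9) / 15 = 88 / 15 = 5.8667
UCL = c̄ + 3√c̄ = 5.8667 + 3 × √5.8667 = 5.8667 + 3 × 2.4221 = 13.1330

13.133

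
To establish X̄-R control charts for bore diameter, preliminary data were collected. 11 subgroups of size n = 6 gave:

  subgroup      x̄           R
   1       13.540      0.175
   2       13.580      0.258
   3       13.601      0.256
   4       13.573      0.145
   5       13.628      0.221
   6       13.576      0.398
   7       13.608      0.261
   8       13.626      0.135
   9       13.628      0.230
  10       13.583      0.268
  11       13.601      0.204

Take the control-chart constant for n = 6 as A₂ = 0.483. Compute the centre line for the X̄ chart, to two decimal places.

13.59

X̄̄ = (13.540 + 13.580 + 13.601 + 13.573 + 13.628 + 13.576 + 13.608 + 13.626 + 13.628 + 13.583 + 13.601) / 11 = 149.5440 / 11 = 13.5949
CL = X̄̄ = 13.5949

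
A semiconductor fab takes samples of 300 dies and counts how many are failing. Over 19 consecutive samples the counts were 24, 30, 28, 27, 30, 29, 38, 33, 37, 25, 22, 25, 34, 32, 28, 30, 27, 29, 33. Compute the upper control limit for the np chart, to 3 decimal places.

45.005

p̄ = Σdᵢ / (k·n) = 561 / (19 × 300) = 0.09842
UCL = np̄ + 3·√(np̄(1−p̄)) = 29.5263 + 3 × √(29.5263×0.90158) = 29.5263 + 3 × 5.1595 = 45.0048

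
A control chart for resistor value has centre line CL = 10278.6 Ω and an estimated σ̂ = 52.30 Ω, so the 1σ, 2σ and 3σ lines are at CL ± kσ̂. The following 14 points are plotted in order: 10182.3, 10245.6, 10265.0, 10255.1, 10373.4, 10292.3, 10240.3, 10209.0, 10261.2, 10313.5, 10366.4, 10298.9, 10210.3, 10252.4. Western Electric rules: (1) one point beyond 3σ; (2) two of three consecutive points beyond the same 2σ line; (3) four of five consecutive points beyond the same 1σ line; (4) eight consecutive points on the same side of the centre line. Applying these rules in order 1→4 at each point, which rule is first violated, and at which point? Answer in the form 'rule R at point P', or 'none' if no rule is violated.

Zone of each point (C = within 1σ̂, B = 1σ̂–2σ̂, A = 2σ̂–3σ̂, * = beyond 3σ̂; sign = side of CL): 1:-B, 2:-C, 3:-C, 4:-C, 5:+B, 6:+C, 7:-C, 8:-B, 9:-C, 10:+C, 11:+B, 12:+C, 13:-B, 14:-C
No rule fires across all 14 points.

none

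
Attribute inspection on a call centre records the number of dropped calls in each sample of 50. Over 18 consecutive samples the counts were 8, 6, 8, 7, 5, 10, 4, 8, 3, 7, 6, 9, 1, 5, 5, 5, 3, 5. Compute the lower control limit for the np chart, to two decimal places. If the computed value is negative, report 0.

0.00

p̄ = Σdᵢ / (k·n) = 105 / (18 × 50) = 0.11667
LCL = np̄ − 3·√(np̄(1−p̄)) = 5.8333 − 3 × 2.2700 = -0.9766 → 0 (negative, so LCL = 0)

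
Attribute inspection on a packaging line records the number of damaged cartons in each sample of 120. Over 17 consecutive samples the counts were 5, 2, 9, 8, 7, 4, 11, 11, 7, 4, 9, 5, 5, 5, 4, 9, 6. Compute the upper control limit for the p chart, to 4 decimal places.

p̄ = Σdᵢ / (k·n) = 111 / (17 × 120) = 0.05441
UCL = p̄ + 3·√(p̄(1−p̄)/n) = 0.05441 + 3 × √(0.05441×0.94559/120) = 0.05441 + 3 × 0.02071 = 0.11653

0.1165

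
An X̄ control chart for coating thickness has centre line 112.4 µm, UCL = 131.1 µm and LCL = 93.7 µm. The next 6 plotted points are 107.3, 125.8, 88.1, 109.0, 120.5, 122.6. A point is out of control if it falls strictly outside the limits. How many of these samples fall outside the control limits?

1

Compare each point to [93.7, 131.1]: sample 3 = 88.1 < LCL.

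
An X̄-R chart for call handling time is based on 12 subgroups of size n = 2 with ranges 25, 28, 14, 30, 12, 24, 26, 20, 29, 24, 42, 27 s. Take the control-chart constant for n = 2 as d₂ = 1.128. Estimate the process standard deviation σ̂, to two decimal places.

R̄ = (25 + 28 + 14 + 30 + 12 + 24 + 26 + 20 + 29 + 24 + 42 + 27) / 12 = 25.0833
σ̂ = R̄ / d₂ = 25.0833 / 1.128 = 22.2370

22.24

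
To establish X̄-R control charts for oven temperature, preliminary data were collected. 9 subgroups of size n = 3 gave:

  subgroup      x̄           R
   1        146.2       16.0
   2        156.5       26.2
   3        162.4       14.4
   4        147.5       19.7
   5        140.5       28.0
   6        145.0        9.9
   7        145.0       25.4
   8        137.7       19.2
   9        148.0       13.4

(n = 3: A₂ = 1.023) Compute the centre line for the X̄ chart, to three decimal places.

147.644

X̄̄ = (146.2 + 156.5 + 162.4 + 147.5 + 140.5 + 145.0 + 145.0 + 137.7 + 148.0) / 9 = 1328.8000 / 9 = 147.6444
CL = X̄̄ = 147.6444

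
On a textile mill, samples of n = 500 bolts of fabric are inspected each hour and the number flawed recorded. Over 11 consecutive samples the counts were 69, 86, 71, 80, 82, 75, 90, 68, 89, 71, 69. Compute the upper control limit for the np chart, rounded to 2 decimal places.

101.52

p̄ = Σdᵢ / (k·n) = 850 / (11 × 500) = 0.15455
UCL = np̄ + 3·√(np̄(1−p̄)) = 77.2727 + 3 × √(77.2727×0.84545) = 77.2727 + 3 × 8.0827 = 101.5209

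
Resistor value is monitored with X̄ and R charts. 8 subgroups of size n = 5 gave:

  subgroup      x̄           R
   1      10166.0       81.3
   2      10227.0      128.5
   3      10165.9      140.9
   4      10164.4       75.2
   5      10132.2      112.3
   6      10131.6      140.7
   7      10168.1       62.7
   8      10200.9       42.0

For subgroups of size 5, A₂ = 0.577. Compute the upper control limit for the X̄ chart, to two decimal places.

X̄̄ = (10166.0 + 10227.0 + 10165.9 + 10164.4 + 10132.2 + 10131.6 + 10168.1 + 10200.9) / 8 = 81356.1000 / 8 = 10169.5125
R̄ = (81.3 + 128.5 + 140.9 + 75.2 + 112.3 + 140.7 + 62.7 + 42.0) / 8 = 783.6000 / 8 = 97.9500
UCL = X̄̄ + A₂·R̄ = 10169.5125 + 0.577 × 97.9500 = 10226.0297

10226.03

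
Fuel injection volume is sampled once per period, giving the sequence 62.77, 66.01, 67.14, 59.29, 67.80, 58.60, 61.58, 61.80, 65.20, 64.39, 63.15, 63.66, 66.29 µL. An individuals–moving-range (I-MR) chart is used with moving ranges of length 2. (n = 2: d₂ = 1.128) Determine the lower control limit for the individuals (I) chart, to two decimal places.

54.42

X̄ = (62.77 + 66.01 + 67.14 + 59.29 + 67.80 + 58.60 + 61.58 + 61.80 + 65.20 + 64.39 + 63.15 + 63.66 + 66.29) / 13 = 63.6677
Moving ranges: 3.24, 1.13, 7.85, 8.51, 9.20, 2.98, 0.22, 3.40, 0.81, 1.24, 0.51, 2.63; M̄R̄ = 41.7200 / 12 = 3.4767
LCL = X̄ − 3·M̄R̄/d₂ = 63.6677 − 3 × 3.4767 / 1.128 = 54.4212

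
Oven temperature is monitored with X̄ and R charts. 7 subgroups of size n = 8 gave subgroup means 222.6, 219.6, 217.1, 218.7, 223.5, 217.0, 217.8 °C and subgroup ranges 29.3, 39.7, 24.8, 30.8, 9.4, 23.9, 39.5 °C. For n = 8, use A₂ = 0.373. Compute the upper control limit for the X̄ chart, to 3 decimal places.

X̄̄ = (222.6 + 219.6 + 217.1 + 218.7 + 223.5 + 217.0 + 217.8) / 7 = 1536.3000 / 7 = 219.4714
R̄ = (29.3 + 39.7 + 24.8 + 30.8 + 9.4 + 23.9 + 39.5) / 7 = 197.4000 / 7 = 28.2000
UCL = X̄̄ + A₂·R̄ = 219.4714 + 0.373 × 28.2000 = 229.9900

229.990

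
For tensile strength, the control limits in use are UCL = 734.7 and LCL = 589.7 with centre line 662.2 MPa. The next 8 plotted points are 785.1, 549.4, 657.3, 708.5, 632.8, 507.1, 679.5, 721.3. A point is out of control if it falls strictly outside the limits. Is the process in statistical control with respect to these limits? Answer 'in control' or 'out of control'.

out of control

Compare each point to [589.7, 734.7]: sample 1 = 785.1 > UCL; sample 2 = 549.4 < LCL; sample 6 = 507.1 < LCL.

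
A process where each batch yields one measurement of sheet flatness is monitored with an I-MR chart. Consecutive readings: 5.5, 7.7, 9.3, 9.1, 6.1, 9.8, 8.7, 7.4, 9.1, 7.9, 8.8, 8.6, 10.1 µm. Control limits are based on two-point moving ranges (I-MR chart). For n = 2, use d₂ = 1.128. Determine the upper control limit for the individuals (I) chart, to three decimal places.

12.438

X̄ = (5.5 + 7.7 + 9.3 + 9.1 + 6.1 + 9.8 + 8.7 + 7.4 + 9.1 + 7.9 + 8.8 + 8.6 + 10.1) / 13 = 8.3154
Moving ranges: 2.2, 1.6, 0.2, 3.0, 3.7, 1.1, 1.3, 1.7, 1.2, 0.9, 0.2, 1.5; M̄R̄ = 18.6000 / 12 = 1.5500
UCL = X̄ + 3·M̄R̄/d₂ = 8.3154 + 3 × 1.5500 / 1.128 = 12.4377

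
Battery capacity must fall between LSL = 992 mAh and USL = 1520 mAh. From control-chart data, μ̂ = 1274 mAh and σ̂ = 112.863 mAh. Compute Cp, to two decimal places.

Cp = (USL − LSL) / (6σ̂) = (1520 − 992) / (6 × 112.863) = 528.0000 / 677.1780 = 0.7797

0.78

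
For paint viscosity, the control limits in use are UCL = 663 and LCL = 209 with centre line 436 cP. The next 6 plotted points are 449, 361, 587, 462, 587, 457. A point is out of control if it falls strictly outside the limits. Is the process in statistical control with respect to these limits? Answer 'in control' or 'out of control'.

in control

All 6 points lie within [209, 663].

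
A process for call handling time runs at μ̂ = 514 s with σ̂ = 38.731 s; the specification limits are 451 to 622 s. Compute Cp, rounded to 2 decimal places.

0.74

Cp = (USL − LSL) / (6σ̂) = (622 − 451) / (6 × 38.731) = 171.0000 / 232.3860 = 0.7358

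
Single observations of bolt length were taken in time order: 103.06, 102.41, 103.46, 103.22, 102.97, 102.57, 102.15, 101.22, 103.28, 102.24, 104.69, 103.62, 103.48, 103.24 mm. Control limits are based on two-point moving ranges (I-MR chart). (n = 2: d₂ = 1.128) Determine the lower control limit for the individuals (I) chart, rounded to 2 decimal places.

100.73

X̄ = (103.06 + 102.41 + 103.46 + 103.22 + 102.97 + 102.57 + 102.15 + 101.22 + 103.28 + 102.24 + 104.69 + 103.62 + 103.48 + 103.24) / 14 = 102.9721
Moving ranges: 0.65, 1.05, 0.24, 0.25, 0.40, 0.42, 0.93, 2.06, 1.04, 2.45, 1.07, 0.14, 0.24; M̄R̄ = 10.9400 / 13 = 0.8415
LCL = X̄ − 3·M̄R̄/d₂ = 102.9721 − 3 × 0.8415 / 1.128 = 100.7340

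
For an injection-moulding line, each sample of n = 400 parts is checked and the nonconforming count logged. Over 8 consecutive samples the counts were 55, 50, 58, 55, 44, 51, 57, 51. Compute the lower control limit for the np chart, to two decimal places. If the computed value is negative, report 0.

p̄ = Σdᵢ / (k·n) = 421 / (8 × 400) = 0.13156
LCL = np̄ − 3·√(np̄(1−p̄)) = 52.6250 − 3 × 6.7603 = 32.3441

32.34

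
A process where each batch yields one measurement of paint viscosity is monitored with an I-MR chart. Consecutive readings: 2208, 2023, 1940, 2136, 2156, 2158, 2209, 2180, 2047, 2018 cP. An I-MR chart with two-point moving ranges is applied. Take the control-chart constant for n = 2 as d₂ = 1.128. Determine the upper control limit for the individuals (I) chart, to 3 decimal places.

2322.630

X̄ = (2208 + 2023 + 1940 + 2136 + 2156 + 2158 + 2209 + 2180 + 2047 + 2018) / 10 = 2107.5000
Moving ranges: 185, 83, 196, 20, 2, 51, 29, 133, 29; M̄R̄ = 728.0000 / 9 = 80.8889
UCL = X̄ + 3·M̄R̄/d₂ = 2107.5000 + 3 × 80.8889 / 1.128 = 2322.6300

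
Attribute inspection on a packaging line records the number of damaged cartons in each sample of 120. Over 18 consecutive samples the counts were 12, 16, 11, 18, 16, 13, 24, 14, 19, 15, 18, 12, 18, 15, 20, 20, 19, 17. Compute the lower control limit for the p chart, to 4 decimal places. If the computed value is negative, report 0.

p̄ = Σdᵢ / (k·n) = 297 / (18 × 120) = 0.13750
LCL = p̄ − 3·√(p̄(1−p̄)/n) = 0.13750 − 3 × 0.03144 = 0.04319

0.0432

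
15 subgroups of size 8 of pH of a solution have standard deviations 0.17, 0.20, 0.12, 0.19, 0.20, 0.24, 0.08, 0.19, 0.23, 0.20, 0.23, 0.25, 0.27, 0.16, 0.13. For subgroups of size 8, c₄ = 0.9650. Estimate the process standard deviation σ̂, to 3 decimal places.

s̄ = (0.17 + 0.20 + 0.12 + 0.19 + 0.20 + 0.24 + 0.08 + 0.19 + 0.23 + 0.20 + 0.23 + 0.25 + 0.27 + 0.16 + 0.13) / 15 = 0.1907
σ̂ = s̄ / c₄ = 0.1907 / 0.9650 = 0.1976

0.198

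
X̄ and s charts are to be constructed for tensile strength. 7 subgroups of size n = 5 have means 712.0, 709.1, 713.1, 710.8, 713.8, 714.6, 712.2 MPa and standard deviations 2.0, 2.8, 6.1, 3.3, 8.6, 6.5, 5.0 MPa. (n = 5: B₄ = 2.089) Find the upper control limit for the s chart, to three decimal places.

s̄ = (2.0 + 2.8 + 6.1 + 3.3 + 8.6 + 6.5 + 5.0) / 7 = 4.9000
UCL_s = B₄·s̄ = 2.089 × 4.9000 = 10.2361

10.236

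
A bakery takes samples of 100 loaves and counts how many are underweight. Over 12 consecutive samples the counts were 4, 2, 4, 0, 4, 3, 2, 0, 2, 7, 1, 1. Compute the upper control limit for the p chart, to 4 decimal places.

0.0718

p̄ = Σdᵢ / (k·n) = 30 / (12 × 100) = 0.02500
UCL = p̄ + 3·√(p̄(1−p̄)/n) = 0.02500 + 3 × √(0.02500×0.97500/100) = 0.02500 + 3 × 0.01561 = 0.07184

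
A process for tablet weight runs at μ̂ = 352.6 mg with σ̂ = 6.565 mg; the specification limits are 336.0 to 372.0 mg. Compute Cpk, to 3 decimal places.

Cpu = (USL − μ̂) / (3σ̂) = (372.0 − 352.6) / (3 × 6.565) = 0.9850; Cpl = (μ̂ − LSL) / (3σ̂) = (352.6 − 336.0) / (3 × 6.565) = 0.8429; Cpk = min(Cpu, Cpl) = 0.8429

0.843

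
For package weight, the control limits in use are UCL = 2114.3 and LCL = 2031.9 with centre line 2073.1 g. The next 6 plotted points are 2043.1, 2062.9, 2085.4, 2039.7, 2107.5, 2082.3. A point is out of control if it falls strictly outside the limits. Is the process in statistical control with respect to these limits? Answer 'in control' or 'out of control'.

All 6 points lie within [2031.9, 2114.3].

in control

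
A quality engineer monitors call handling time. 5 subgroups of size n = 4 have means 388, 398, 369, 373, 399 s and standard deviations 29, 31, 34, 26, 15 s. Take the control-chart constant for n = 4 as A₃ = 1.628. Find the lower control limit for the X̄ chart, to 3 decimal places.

341.444

X̄̄ = (388 + 398 + 369 + 373 + 399) / 5 = 385.4000
s̄ = (29 + 31 + 34 + 26 + 15) / 5 = 27.0000
LCL = X̄̄ − A₃·s̄ = 385.4000 − 1.628 × 27.0000 = 341.4440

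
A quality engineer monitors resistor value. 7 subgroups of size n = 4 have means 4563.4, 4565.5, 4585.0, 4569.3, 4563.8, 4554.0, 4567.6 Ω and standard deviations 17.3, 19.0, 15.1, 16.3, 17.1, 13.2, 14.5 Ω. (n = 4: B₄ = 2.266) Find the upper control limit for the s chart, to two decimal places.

36.42

s̄ = (17.3 + 19.0 + 15.1 + 16.3 + 17.1 + 13.2 + 14.5) / 7 = 16.0714
UCL_s = B₄·s̄ = 2.266 × 16.0714 = 36.4179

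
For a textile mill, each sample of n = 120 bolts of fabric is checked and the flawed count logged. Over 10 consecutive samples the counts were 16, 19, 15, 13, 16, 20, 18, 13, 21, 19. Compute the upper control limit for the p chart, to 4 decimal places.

0.2372

p̄ = Σdᵢ / (k·n) = 170 / (10 × 120) = 0.14167
UCL = p̄ + 3·√(p̄(1−p̄)/n) = 0.14167 + 3 × √(0.14167×0.85833/120) = 0.14167 + 3 × 0.03183 = 0.23716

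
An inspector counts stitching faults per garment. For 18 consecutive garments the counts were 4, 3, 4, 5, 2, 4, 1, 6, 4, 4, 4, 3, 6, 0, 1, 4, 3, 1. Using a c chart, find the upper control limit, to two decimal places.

c̄ = (4 + 3 + 4 + 5 + 2 + 4 + 1 + 6 + 4 + 4 + 4 + 3 + 6 + 0 + 1 + 4 + 3 + 1) / 18 = 59 / 18 = 3.2778
UCL = c̄ + 3√c̄ = 3.2778 + 3 × √3.2778 = 3.2778 + 3 × 1.8105 = 8.7092

8.71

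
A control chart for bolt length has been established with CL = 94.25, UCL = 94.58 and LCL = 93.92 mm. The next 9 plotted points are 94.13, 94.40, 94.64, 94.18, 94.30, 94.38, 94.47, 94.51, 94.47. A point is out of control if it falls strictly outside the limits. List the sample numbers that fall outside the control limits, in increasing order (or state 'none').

Compare each point to [93.92, 94.58]: sample 3 = 94.64 > UCL.

3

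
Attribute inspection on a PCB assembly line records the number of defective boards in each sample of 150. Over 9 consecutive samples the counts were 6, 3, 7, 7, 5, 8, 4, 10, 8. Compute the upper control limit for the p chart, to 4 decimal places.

0.0926

p̄ = Σdᵢ / (k·n) = 58 / (9 × 150) = 0.04296
UCL = p̄ + 3·√(p̄(1−p̄)/n) = 0.04296 + 3 × √(0.04296×0.95704/150) = 0.04296 + 3 × 0.01656 = 0.09263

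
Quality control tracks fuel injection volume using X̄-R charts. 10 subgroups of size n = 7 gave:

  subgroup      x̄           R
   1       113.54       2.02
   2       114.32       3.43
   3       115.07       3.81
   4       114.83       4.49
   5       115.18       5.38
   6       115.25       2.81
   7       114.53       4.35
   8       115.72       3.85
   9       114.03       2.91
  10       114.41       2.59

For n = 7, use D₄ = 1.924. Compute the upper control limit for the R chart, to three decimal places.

6.857

R̄ = (2.02 + 3.43 + 3.81 + 4.49 + 5.38 + 2.81 + 4.35 + 3.85 + 2.91 + 2.59) / 10 = 35.6400 / 10 = 3.5640
UCL_R = D₄·R̄ = 1.924 × 3.5640 = 6.8571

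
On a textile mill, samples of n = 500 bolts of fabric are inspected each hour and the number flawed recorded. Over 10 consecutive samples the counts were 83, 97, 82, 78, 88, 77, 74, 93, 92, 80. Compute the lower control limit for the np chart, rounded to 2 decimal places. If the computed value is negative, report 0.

59.27

p̄ = Σdᵢ / (k·n) = 844 / (10 × 500) = 0.16880
LCL = np̄ − 3·√(np̄(1−p̄)) = 84.4000 − 3 × 8.3758 = 59.2727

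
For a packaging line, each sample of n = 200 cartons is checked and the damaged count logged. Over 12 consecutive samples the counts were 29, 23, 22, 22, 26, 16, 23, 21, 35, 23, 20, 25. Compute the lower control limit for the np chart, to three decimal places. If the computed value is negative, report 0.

10.025

p̄ = Σdᵢ / (k·n) = 285 / (12 × 200) = 0.11875
LCL = np̄ − 3·√(np̄(1−p̄)) = 23.7500 − 3 × 4.5749 = 10.0253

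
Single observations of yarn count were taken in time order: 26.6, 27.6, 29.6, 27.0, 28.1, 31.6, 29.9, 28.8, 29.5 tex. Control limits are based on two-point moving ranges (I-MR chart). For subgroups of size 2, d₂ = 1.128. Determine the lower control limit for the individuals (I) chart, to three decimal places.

X̄ = (26.6 + 27.6 + 29.6 + 27.0 + 28.1 + 31.6 + 29.9 + 28.8 + 29.5) / 9 = 28.7444
Moving ranges: 1.0, 2.0, 2.6, 1.1, 3.5, 1.7, 1.1, 0.7; M̄R̄ = 13.7000 / 8 = 1.7125
LCL = X̄ − 3·M̄R̄/d₂ = 28.7444 − 3 × 1.7125 / 1.128 = 24.1899

24.190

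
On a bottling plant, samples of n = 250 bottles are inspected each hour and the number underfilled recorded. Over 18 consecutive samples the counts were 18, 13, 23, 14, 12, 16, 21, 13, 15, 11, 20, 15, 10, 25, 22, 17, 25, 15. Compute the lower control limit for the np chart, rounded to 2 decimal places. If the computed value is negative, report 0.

5.02

p̄ = Σdᵢ / (k·n) = 305 / (18 × 250) = 0.06778
LCL = np̄ − 3·√(np̄(1−p̄)) = 16.9444 − 3 × 3.9744 = 5.0212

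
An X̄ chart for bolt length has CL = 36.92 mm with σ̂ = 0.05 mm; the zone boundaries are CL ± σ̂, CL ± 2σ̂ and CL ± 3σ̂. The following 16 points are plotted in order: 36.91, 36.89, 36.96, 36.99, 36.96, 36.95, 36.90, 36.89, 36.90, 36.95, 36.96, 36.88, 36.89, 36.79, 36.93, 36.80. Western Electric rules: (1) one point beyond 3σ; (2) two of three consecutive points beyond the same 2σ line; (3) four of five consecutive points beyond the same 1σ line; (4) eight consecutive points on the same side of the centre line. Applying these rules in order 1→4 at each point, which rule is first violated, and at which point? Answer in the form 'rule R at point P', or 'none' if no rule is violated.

rule 2 at point 16

Zone of each point (C = within 1σ̂, B = 1σ̂–2σ̂, A = 2σ̂–3σ̂, * = beyond 3σ̂; sign = side of CL): 1:-C, 2:-C, 3:+C, 4:+B, 5:+C, 6:+C, 7:-C, 8:-C, 9:-C, 10:+C, 11:+C, 12:-C, 13:-C, 14:-A, 15:+C, 16:-A
Rule 2 (two of three consecutive points beyond the same 2σ limit) is satisfied at point 16.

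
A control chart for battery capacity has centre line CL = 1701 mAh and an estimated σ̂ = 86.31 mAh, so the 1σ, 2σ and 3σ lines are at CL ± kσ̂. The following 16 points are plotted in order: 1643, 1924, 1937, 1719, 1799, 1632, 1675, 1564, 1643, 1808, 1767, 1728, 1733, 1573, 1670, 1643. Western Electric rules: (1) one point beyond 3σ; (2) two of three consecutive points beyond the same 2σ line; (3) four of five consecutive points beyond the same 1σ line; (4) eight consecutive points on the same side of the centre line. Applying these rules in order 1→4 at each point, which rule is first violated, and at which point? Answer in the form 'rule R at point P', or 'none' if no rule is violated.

Zone of each point (C = within 1σ̂, B = 1σ̂–2σ̂, A = 2σ̂–3σ̂, * = beyond 3σ̂; sign = side of CL): 1:-C, 2:+A, 3:+A, 4:+C, 5:+B, 6:-C, 7:-C, 8:-B, 9:-C, 10:+B, 11:+C, 12:+C, 13:+C, 14:-B, 15:-C, 16:-C
Rule 2 (two of three consecutive points beyond the same 2σ limit) is satisfied at point 3.

rule 2 at point 3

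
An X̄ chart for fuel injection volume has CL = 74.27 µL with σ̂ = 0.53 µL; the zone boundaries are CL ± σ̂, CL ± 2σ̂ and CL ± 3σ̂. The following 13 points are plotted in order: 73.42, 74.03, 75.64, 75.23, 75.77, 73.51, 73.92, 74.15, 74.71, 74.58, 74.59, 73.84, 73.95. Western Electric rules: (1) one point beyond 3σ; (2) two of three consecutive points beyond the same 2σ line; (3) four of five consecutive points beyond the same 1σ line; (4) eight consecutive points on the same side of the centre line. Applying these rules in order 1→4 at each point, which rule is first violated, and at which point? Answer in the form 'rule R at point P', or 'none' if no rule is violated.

Zone of each point (C = within 1σ̂, B = 1σ̂–2σ̂, A = 2σ̂–3σ̂, * = beyond 3σ̂; sign = side of CL): 1:-B, 2:-C, 3:+A, 4:+B, 5:+A, 6:-B, 7:-C, 8:-C, 9:+C, 10:+C, 11:+C, 12:-C, 13:-C
Rule 2 (two of three consecutive points beyond the same 2σ limit) is satisfied at point 5.

rule 2 at point 5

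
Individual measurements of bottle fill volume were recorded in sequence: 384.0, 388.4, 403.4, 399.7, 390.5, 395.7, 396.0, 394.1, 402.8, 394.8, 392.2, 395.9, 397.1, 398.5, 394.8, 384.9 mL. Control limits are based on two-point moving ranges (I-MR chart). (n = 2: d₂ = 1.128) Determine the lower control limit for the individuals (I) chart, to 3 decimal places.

X̄ = (384.0 + 388.4 + 403.4 + 399.7 + 390.5 + 395.7 + 396.0 + 394.1 + 402.8 + 394.8 + 392.2 + 395.9 + 397.1 + 398.5 + 394.8 + 384.9) / 16 = 394.5500
Moving ranges: 4.4, 15.0, 3.7, 9.2, 5.2, 0.3, 1.9, 8.7, 8.0, 2.6, 3.7, 1.2, 1.4, 3.7, 9.9; M̄R̄ = 78.9000 / 15 = 5.2600
LCL = X̄ − 3·M̄R̄/d₂ = 394.5500 − 3 × 5.2600 / 1.128 = 380.5606

380.561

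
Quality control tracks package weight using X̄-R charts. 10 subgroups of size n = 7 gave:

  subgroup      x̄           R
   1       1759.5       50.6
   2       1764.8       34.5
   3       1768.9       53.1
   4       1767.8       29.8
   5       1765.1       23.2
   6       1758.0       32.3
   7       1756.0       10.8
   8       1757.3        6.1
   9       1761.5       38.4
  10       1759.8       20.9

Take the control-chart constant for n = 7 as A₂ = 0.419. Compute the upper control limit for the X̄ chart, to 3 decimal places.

1774.427

X̄̄ = (1759.5 + 1764.8 + 1768.9 + 1767.8 + 1765.1 + 1758.0 + 1756.0 + 1757.3 + 1761.5 + 1759.8) / 10 = 17618.7000 / 10 = 1761.8700
R̄ = (50.6 + 34.5 + 53.1 + 29.8 + 23.2 + 32.3 + 10.8 + 6.1 + 38.4 + 20.9) / 10 = 299.7000 / 10 = 29.9700
UCL = X̄̄ + A₂·R̄ = 1761.8700 + 0.419 × 29.9700 = 1774.4274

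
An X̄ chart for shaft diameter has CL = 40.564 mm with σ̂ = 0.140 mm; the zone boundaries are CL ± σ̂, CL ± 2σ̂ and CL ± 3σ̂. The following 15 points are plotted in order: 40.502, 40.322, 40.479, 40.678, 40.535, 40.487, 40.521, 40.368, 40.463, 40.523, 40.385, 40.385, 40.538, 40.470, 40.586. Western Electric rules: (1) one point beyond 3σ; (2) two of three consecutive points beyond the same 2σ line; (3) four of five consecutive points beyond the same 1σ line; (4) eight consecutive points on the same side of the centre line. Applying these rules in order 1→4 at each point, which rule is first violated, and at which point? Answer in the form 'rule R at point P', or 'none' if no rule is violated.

Zone of each point (C = within 1σ̂, B = 1σ̂–2σ̂, A = 2σ̂–3σ̂, * = beyond 3σ̂; sign = side of CL): 1:-C, 2:-B, 3:-C, 4:+C, 5:-C, 6:-C, 7:-C, 8:-B, 9:-C, 10:-C, 11:-B, 12:-B, 13:-C, 14:-C, 15:+C
Rule 4 (eight consecutive points on the same side of the centre line) is satisfied at point 12.

rule 4 at point 12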